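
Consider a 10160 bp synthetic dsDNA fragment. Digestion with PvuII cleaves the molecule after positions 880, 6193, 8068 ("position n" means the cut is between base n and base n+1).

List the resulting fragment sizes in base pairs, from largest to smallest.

Linear molecule, 3 cuts → 4 fragments:
  880 − 0 = 880 bp
  6193 − 880 = 5313 bp
  8068 − 6193 = 1875 bp
  10160 − 8068 = 2092 bp
Sorted largest to smallest: 5313, 2092, 1875, 880 bp.

5313, 2092, 1875, 880 bp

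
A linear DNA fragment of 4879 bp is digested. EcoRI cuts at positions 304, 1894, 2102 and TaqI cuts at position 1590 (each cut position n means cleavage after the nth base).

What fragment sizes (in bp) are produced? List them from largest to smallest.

Combined cut positions (sorted): 304, 1590, 1894, 2102.
Linear molecule, 4 cuts → 5 fragments:
  304 − 0 = 304 bp
  1590 − 304 = 1286 bp
  1894 − 1590 = 304 bp
  2102 − 1894 = 208 bp
  4879 − 2102 = 2777 bp
Sorted largest to smallest: 2777, 1286, 304, 304, 208 bp.

2777, 1286, 304, 304, 208 bp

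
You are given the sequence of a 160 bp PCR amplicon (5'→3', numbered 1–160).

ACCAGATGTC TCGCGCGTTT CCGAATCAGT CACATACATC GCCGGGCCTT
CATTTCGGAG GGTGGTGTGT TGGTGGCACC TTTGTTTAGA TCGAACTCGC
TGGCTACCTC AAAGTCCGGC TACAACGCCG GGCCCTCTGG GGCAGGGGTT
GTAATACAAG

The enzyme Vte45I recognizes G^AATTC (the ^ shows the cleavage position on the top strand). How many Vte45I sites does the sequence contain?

No occurrence of GAATTC is present in the sequence.
Vte45I does not cut: 0 sites.

0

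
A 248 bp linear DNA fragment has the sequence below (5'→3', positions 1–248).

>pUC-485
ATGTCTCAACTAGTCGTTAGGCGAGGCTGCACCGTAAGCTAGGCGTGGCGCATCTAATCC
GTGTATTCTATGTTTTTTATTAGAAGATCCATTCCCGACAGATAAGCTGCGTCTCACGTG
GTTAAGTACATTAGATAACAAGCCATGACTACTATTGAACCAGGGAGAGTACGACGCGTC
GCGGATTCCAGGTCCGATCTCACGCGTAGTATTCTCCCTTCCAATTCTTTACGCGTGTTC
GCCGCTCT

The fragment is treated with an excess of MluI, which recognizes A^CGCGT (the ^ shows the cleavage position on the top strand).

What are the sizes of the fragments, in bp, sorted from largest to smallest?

174, 29, 28, 17 bp

MluI sites (ACGCGT) start at positions 174, 202, 231.
MluI cuts after the first base of each site, so after positions 174, 202, 231.
Linear molecule, 3 cuts → 4 fragments:
  1–174 → 174 bp
  175–202 → 28 bp
  203–231 → 29 bp
  232–248 → 17 bp
Sorted largest to smallest: 174, 29, 28, 17 bp.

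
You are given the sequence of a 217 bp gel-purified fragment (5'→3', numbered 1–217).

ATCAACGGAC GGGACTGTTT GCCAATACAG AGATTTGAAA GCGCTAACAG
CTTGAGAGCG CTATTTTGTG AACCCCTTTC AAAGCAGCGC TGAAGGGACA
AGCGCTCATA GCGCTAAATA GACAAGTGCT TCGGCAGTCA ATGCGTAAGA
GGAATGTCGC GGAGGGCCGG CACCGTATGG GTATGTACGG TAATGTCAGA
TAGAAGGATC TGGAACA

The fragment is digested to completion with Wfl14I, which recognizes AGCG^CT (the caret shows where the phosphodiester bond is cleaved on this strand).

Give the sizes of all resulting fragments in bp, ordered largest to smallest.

104, 43, 29, 17, 15, 9 bp

Wfl14I sites (AGCGCT) start at positions 40, 57, 86, 101, 110.
Wfl14I cuts after base 4 of each site, so after positions 43, 60, 89, 104, 113.
Linear molecule, 5 cuts → 6 fragments:
  1–43 → 43 bp
  44–60 → 17 bp
  61–89 → 29 bp
  90–104 → 15 bp
  105–113 → 9 bp
  114–217 → 104 bp
Sorted largest to smallest: 104, 43, 29, 17, 15, 9 bp.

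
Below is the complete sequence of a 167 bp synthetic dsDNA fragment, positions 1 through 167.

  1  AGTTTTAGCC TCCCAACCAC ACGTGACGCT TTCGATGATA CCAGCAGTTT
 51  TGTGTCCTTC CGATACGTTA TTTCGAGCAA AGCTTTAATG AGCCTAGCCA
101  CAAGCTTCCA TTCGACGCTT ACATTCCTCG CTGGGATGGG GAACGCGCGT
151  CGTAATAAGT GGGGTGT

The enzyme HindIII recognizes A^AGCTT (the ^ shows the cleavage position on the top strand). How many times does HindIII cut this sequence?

AAGCTT occurs starting at positions 80, 102.
HindIII cuts at 2 sites.

2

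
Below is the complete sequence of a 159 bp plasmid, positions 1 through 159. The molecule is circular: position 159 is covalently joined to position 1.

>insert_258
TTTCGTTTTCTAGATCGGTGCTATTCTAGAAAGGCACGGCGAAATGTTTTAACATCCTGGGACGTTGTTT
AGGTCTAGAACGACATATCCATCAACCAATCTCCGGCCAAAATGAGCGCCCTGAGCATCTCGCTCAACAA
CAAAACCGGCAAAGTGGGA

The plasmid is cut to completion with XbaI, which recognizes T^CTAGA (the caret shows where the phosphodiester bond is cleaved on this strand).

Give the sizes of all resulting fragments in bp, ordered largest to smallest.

94, 49, 16 bp

XbaI sites (TCTAGA) start at positions 9, 25, 74.
XbaI cuts after the first base of each site, so after positions 9, 25, 74.
Circular molecule, 3 cuts → 3 fragments:
  10–25 → 16 bp
  26–74 → 49 bp
  75–159 then 1–9 → 85 + 9 = 94 bp
Sorted largest to smallest: 94, 49, 16 bp.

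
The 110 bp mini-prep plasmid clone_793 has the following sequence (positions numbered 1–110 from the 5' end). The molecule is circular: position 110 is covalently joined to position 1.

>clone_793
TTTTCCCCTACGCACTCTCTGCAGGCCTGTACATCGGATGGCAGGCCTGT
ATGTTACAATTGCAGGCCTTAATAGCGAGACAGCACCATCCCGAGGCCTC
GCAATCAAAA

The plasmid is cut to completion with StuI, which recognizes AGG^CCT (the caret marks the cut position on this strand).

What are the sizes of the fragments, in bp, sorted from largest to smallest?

StuI sites (AGGCCT) start at positions 23, 43, 64, 94.
StuI cuts after base 3 of each site, so after positions 25, 45, 66, 96.
Circular molecule, 4 cuts → 4 fragments:
  26–45 → 20 bp
  46–66 → 21 bp
  67–96 → 30 bp
  97–110 then 1–25 → 14 + 25 = 39 bp
Sorted largest to smallest: 39, 30, 21, 20 bp.

39, 30, 21, 20 bp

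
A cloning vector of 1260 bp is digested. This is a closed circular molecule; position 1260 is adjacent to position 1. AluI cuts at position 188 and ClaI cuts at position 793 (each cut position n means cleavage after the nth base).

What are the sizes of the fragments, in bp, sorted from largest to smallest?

655, 605 bp

Combined cut positions (sorted): 188, 793.
Circular molecule, 2 cuts → 2 fragments:
  793 − 188 = 605 bp
  wrap: 1260 − 793 + 188 = 655 bp
Sorted largest to smallest: 655, 605 bp.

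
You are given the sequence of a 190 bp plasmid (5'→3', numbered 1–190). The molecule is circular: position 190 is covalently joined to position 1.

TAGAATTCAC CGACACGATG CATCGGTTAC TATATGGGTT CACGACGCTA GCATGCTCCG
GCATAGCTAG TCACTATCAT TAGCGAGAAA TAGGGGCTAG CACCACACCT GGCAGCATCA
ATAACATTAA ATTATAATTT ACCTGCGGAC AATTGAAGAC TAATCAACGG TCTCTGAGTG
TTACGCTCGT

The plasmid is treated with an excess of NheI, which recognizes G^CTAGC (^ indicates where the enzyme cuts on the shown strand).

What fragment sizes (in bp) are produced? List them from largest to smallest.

NheI sites (GCTAGC) start at positions 47, 96.
NheI cuts after the first base of each site, so after positions 47, 96.
Circular molecule, 2 cuts → 2 fragments:
  48–96 → 49 bp
  97–190 then 1–47 → 94 + 47 = 141 bp
Sorted largest to smallest: 141, 49 bp.

141, 49 bp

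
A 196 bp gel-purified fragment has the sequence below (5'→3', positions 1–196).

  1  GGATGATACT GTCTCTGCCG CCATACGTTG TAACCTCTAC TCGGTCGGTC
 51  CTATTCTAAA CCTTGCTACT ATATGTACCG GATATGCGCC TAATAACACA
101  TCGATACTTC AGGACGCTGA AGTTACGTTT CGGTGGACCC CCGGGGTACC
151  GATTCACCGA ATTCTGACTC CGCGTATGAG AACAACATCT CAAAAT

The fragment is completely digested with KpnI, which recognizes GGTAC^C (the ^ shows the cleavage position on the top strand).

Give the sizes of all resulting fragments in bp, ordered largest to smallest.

149, 47 bp

The KpnI site (GGTACC) starts at position 145.
KpnI cuts after base 5 of each site (before the last base), so after position 149.
Linear molecule, 1 cut → 2 fragments:
  1–149 → 149 bp
  150–196 → 47 bp
Sorted largest to smallest: 149, 47 bp.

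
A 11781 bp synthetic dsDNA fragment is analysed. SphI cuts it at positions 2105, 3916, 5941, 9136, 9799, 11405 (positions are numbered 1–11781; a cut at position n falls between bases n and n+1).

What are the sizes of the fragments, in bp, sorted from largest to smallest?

Linear molecule, 6 cuts → 7 fragments:
  2105 − 0 = 2105 bp
  3916 − 2105 = 1811 bp
  5941 − 3916 = 2025 bp
  9136 − 5941 = 3195 bp
  9799 − 9136 = 663 bp
  11405 − 9799 = 1606 bp
  11781 − 11405 = 376 bp
Sorted largest to smallest: 3195, 2105, 2025, 1811, 1606, 663, 376 bp.

3195, 2105, 2025, 1811, 1606, 663, 376 bp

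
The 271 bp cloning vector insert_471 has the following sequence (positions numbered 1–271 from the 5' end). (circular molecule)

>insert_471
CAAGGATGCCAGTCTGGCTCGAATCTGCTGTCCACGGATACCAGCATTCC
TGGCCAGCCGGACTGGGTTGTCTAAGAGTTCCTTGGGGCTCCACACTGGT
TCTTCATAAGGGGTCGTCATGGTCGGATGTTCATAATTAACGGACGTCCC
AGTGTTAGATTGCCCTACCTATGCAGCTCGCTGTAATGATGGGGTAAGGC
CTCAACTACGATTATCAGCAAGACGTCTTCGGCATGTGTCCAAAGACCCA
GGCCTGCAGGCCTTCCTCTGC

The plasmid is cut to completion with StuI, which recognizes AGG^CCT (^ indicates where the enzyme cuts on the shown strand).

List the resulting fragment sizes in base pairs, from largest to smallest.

210, 53, 8 bp

StuI sites (AGGCCT) start at positions 197, 250, 258.
StuI cuts after base 3 of each site, so after positions 199, 252, 260.
Circular molecule, 3 cuts → 3 fragments:
  200–252 → 53 bp
  253–260 → 8 bp
  261–271 then 1–199 → 11 + 199 = 210 bp
Sorted largest to smallest: 210, 53, 8 bp.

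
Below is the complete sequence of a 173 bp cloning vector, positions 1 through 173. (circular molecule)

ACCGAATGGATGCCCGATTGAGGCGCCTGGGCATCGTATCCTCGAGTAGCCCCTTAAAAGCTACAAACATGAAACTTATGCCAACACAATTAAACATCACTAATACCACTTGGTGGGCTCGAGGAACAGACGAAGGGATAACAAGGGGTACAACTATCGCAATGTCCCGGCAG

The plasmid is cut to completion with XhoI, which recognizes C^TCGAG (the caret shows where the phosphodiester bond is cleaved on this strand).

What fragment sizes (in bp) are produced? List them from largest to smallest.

XhoI sites (CTCGAG) start at positions 41, 118.
XhoI cuts after the first base of each site, so after positions 41, 118.
Circular molecule, 2 cuts → 2 fragments:
  42–118 → 77 bp
  119–173 then 1–41 → 55 + 41 = 96 bp
Sorted largest to smallest: 96, 77 bp.

96, 77 bp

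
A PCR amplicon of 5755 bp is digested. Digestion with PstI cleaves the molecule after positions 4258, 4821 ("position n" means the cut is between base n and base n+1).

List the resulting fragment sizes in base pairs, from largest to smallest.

4258, 934, 563 bp

Linear molecule, 2 cuts → 3 fragments:
  4258 − 0 = 4258 bp
  4821 − 4258 = 563 bp
  5755 − 4821 = 934 bp
Sorted largest to smallest: 4258, 934, 563 bp.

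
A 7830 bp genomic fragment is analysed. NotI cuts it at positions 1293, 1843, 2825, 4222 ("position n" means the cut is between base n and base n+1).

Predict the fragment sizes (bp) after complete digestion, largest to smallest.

3608, 1397, 1293, 982, 550 bp

Linear molecule, 4 cuts → 5 fragments:
  1293 − 0 = 1293 bp
  1843 − 1293 = 550 bp
  2825 − 1843 = 982 bp
  4222 − 2825 = 1397 bp
  7830 − 4222 = 3608 bp
Sorted largest to smallest: 3608, 1397, 1293, 982, 550 bp.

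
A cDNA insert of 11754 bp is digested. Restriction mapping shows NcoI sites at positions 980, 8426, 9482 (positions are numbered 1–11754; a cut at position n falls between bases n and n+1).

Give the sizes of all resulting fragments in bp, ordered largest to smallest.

Linear molecule, 3 cuts → 4 fragments:
  980 − 0 = 980 bp
  8426 − 980 = 7446 bp
  9482 − 8426 = 1056 bp
  11754 − 9482 = 2272 bp
Sorted largest to smallest: 7446, 2272, 1056, 980 bp.

7446, 2272, 1056, 980 bp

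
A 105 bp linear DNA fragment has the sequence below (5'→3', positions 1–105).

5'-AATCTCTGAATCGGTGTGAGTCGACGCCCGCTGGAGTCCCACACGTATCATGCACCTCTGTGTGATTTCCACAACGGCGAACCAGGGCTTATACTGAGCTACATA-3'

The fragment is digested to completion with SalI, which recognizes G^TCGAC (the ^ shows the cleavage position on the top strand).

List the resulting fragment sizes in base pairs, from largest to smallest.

The SalI site (GTCGAC) starts at position 20.
SalI cuts after the first base of each site, so after position 20.
Linear molecule, 1 cut → 2 fragments:
  1–20 → 20 bp
  21–105 → 85 bp
Sorted largest to smallest: 85, 20 bp.

85, 20 bp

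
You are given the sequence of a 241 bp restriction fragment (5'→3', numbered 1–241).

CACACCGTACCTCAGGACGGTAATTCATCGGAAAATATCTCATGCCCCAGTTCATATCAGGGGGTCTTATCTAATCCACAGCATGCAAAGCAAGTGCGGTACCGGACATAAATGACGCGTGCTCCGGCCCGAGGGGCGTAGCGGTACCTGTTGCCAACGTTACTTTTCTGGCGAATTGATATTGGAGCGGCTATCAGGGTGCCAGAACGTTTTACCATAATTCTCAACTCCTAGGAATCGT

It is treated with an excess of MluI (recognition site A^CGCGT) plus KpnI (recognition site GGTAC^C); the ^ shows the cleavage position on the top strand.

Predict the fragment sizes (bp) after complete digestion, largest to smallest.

102, 94, 32, 13 bp

The MluI site (ACGCGT) starts at position 115.
MluI cuts after the first base of each site, so after position 115.
KpnI sites (GGTACC) start at positions 98, 143.
KpnI cuts after base 5 of each site (before the last base), so after positions 102, 147.
Combined cut positions: 102, 115, 147.
Linear molecule, 3 cuts → 4 fragments:
  1–102 → 102 bp
  103–115 → 13 bp
  116–147 → 32 bp
  148–241 → 94 bp
Sorted largest to smallest: 102, 94, 32, 13 bp.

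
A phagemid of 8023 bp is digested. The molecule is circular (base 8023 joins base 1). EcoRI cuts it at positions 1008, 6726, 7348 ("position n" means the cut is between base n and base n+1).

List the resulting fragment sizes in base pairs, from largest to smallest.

Circular molecule, 3 cuts → 3 fragments:
  6726 − 1008 = 5718 bp
  7348 − 6726 = 622 bp
  wrap: 8023 − 7348 + 1008 = 1683 bp
Sorted largest to smallest: 5718, 1683, 622 bp.

5718, 1683, 622 bp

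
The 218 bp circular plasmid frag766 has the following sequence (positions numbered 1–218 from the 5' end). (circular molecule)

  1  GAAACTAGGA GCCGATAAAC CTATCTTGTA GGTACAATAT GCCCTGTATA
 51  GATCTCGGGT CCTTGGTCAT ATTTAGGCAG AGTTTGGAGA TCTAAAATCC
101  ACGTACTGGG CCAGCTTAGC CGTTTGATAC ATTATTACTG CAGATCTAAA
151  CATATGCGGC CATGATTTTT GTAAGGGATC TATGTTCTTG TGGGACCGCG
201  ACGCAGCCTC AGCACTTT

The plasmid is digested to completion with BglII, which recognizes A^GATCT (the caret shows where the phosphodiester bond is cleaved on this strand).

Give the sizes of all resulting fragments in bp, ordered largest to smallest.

126, 54, 38 bp

BglII sites (AGATCT) start at positions 50, 88, 142.
BglII cuts after the first base of each site, so after positions 50, 88, 142.
Circular molecule, 3 cuts → 3 fragments:
  51–88 → 38 bp
  89–142 → 54 bp
  143–218 then 1–50 → 76 + 50 = 126 bp
Sorted largest to smallest: 126, 54, 38 bp.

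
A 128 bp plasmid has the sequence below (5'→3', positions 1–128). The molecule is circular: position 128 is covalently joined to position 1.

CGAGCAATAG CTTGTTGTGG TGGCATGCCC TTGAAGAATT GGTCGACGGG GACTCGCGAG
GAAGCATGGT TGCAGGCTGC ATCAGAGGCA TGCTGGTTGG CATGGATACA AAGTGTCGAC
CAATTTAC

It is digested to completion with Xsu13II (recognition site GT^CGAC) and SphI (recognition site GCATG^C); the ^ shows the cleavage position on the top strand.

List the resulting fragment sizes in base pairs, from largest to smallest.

Xsu13II sites (GTCGAC) start at positions 42, 115.
Xsu13II cuts after base 2 of each site, so after positions 43, 116.
SphI sites (GCATGC) start at positions 23, 88.
SphI cuts after base 5 of each site (before the last base), so after positions 27, 92.
Combined cut positions: 27, 43, 92, 116.
Circular molecule, 4 cuts → 4 fragments:
  28–43 → 16 bp
  44–92 → 49 bp
  93–116 → 24 bp
  117–128 then 1–27 → 12 + 27 = 39 bp
Sorted largest to smallest: 49, 39, 24, 16 bp.

49, 39, 24, 16 bp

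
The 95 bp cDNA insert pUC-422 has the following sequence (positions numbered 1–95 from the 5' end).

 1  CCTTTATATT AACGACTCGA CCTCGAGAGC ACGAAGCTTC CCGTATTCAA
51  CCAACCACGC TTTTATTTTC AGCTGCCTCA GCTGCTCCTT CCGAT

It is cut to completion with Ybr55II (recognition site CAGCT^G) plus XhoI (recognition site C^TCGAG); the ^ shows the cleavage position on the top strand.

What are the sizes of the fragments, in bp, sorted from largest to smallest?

Ybr55II sites (CAGCTG) start at positions 70, 79.
Ybr55II cuts after base 5 of each site (before the last base), so after positions 74, 83.
The XhoI site (CTCGAG) starts at position 22.
XhoI cuts after the first base of each site, so after position 22.
Combined cut positions: 22, 74, 83.
Linear molecule, 3 cuts → 4 fragments:
  1–22 → 22 bp
  23–74 → 52 bp
  75–83 → 9 bp
  84–95 → 12 bp
Sorted largest to smallest: 52, 22, 12, 9 bp.

52, 22, 12, 9 bp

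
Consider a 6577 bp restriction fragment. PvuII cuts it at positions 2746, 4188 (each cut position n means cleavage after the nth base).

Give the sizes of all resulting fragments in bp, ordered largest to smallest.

Linear molecule, 2 cuts → 3 fragments:
  2746 − 0 = 2746 bp
  4188 − 2746 = 1442 bp
  6577 − 4188 = 2389 bp
Sorted largest to smallest: 2746, 2389, 1442 bp.

2746, 2389, 1442 bp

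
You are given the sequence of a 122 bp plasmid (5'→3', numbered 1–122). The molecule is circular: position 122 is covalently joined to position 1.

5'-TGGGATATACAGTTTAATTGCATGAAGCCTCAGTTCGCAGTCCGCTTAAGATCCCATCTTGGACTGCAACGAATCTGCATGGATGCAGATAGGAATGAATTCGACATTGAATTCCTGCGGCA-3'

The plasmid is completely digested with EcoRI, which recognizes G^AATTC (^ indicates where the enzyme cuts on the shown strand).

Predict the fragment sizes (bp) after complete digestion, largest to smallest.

110, 12 bp

EcoRI sites (GAATTC) start at positions 97, 109.
EcoRI cuts after the first base of each site, so after positions 97, 109.
Circular molecule, 2 cuts → 2 fragments:
  98–109 → 12 bp
  110–122 then 1–97 → 13 + 97 = 110 bp
Sorted largest to smallest: 110, 12 bp.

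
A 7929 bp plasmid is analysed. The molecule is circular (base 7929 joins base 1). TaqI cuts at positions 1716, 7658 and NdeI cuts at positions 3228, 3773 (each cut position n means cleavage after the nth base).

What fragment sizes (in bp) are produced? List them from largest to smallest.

3885, 1987, 1512, 545 bp

Combined cut positions (sorted): 1716, 3228, 3773, 7658.
Circular molecule, 4 cuts → 4 fragments:
  3228 − 1716 = 1512 bp
  3773 − 3228 = 545 bp
  7658 − 3773 = 3885 bp
  wrap: 7929 − 7658 + 1716 = 1987 bp
Sorted largest to smallest: 3885, 1987, 1512, 545 bp.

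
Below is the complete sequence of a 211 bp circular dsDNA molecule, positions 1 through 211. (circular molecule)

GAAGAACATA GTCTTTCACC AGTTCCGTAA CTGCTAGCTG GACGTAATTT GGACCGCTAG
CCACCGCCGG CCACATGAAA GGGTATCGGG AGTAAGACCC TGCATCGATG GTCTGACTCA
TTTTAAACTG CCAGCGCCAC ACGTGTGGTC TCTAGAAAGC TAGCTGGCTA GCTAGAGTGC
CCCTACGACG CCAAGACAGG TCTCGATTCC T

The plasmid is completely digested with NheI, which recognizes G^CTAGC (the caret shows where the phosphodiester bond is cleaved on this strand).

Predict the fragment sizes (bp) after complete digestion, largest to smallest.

103, 77, 23, 8 bp

NheI sites (GCTAGC) start at positions 33, 56, 159, 167.
NheI cuts after the first base of each site, so after positions 33, 56, 159, 167.
Circular molecule, 4 cuts → 4 fragments:
  34–56 → 23 bp
  57–159 → 103 bp
  160–167 → 8 bp
  168–211 then 1–33 → 44 + 33 = 77 bp
Sorted largest to smallest: 103, 77, 23, 8 bp.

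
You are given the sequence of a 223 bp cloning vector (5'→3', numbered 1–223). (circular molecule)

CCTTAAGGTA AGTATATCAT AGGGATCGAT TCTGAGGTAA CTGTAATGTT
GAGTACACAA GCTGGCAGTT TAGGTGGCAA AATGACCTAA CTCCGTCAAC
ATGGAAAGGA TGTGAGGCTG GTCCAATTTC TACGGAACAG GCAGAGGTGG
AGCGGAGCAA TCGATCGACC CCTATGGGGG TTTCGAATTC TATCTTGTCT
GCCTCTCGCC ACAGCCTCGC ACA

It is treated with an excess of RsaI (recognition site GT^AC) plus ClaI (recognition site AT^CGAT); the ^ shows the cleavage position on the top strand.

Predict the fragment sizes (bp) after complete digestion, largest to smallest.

107, 88, 28 bp

The RsaI site (GTAC) starts at position 53.
RsaI cuts after base 2 of each site, so after position 54.
ClaI sites (ATCGAT) start at positions 25, 160.
ClaI cuts after base 2 of each site, so after positions 26, 161.
Combined cut positions: 26, 54, 161.
Circular molecule, 3 cuts → 3 fragments:
  27–54 → 28 bp
  55–161 → 107 bp
  162–223 then 1–26 → 62 + 26 = 88 bp
Sorted largest to smallest: 107, 88, 28 bp.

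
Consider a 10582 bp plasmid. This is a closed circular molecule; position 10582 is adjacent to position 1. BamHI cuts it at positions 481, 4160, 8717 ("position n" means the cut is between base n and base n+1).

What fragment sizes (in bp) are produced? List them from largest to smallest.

Circular molecule, 3 cuts → 3 fragments:
  4160 − 481 = 3679 bp
  8717 − 4160 = 4557 bp
  wrap: 10582 − 8717 + 481 = 2346 bp
Sorted largest to smallest: 4557, 3679, 2346 bp.

4557, 3679, 2346 bp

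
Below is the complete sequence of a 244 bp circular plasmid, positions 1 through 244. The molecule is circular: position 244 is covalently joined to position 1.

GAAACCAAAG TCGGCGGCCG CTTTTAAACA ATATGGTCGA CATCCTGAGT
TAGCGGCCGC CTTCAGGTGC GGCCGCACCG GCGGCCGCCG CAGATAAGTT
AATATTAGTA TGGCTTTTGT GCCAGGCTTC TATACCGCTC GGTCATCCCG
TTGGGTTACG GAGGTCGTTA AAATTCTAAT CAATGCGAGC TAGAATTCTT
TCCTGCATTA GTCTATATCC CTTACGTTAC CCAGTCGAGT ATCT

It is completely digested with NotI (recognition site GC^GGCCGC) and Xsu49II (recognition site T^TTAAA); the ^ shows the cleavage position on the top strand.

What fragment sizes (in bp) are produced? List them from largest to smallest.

177, 31, 16, 12, 8 bp

NotI sites (GCGGCCGC) start at positions 14, 53, 69, 81.
NotI cuts after base 2 of each site, so after positions 15, 54, 70, 82.
The Xsu49II site (TTTAAA) starts at position 23.
Xsu49II cuts after the first base of each site, so after position 23.
Combined cut positions: 15, 23, 54, 70, 82.
Circular molecule, 5 cuts → 5 fragments:
  16–23 → 8 bp
  24–54 → 31 bp
  55–70 → 16 bp
  71–82 → 12 bp
  83–244 then 1–15 → 162 + 15 = 177 bp
Sorted largest to smallest: 177, 31, 16, 12, 8 bp.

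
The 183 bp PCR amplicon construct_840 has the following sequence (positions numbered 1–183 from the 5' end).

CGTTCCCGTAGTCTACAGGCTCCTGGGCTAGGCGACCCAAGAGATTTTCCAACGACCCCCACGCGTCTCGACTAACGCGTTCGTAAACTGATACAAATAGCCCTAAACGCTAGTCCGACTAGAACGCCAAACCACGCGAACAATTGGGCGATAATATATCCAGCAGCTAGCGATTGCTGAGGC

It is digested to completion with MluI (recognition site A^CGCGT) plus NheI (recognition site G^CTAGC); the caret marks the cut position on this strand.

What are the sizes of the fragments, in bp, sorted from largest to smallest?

91, 61, 17, 14 bp

MluI sites (ACGCGT) start at positions 61, 75.
MluI cuts after the first base of each site, so after positions 61, 75.
The NheI site (GCTAGC) starts at position 166.
NheI cuts after the first base of each site, so after position 166.
Combined cut positions: 61, 75, 166.
Linear molecule, 3 cuts → 4 fragments:
  1–61 → 61 bp
  62–75 → 14 bp
  76–166 → 91 bp
  167–183 → 17 bp
Sorted largest to smallest: 91, 61, 17, 14 bp.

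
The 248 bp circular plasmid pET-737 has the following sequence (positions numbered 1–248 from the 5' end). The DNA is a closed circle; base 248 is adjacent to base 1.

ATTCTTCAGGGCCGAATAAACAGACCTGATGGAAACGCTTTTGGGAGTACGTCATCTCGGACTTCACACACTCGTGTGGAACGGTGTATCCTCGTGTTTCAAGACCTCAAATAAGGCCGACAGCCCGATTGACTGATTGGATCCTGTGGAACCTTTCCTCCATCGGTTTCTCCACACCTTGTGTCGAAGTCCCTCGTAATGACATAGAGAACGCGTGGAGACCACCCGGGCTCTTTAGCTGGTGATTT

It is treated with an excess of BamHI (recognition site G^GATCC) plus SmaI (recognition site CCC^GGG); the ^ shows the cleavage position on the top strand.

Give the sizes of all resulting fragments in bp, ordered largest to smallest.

160, 88 bp

The BamHI site (GGATCC) starts at position 139.
BamHI cuts after the first base of each site, so after position 139.
The SmaI site (CCCGGG) starts at position 225.
SmaI cuts after base 3 of each site, so after position 227.
Combined cut positions: 139, 227.
Circular molecule, 2 cuts → 2 fragments:
  140–227 → 88 bp
  228–248 then 1–139 → 21 + 139 = 160 bp
Sorted largest to smallest: 160, 88 bp.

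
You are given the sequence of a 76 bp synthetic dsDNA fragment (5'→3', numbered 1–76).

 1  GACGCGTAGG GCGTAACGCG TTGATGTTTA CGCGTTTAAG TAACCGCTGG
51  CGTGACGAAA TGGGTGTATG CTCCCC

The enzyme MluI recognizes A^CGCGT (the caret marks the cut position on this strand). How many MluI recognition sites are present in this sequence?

3

ACGCGT occurs starting at positions 2, 16, 30.
MluI cuts at 3 sites.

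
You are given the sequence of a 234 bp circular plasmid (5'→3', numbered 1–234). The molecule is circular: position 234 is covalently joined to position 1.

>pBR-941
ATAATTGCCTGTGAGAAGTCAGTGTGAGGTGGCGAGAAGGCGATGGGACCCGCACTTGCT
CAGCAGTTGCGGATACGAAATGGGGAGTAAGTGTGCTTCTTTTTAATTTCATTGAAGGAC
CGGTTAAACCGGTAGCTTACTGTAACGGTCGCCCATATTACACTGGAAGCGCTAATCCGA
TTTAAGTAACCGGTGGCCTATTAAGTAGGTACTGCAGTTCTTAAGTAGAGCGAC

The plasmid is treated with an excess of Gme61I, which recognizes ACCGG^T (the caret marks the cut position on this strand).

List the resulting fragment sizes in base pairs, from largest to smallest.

164, 61, 9 bp

Gme61I sites (ACCGGT) start at positions 119, 128, 189.
Gme61I cuts after base 5 of each site (before the last base), so after positions 123, 132, 193.
Circular molecule, 3 cuts → 3 fragments:
  124–132 → 9 bp
  133–193 → 61 bp
  194–234 then 1–123 → 41 + 123 = 164 bp
Sorted largest to smallest: 164, 61, 9 bp.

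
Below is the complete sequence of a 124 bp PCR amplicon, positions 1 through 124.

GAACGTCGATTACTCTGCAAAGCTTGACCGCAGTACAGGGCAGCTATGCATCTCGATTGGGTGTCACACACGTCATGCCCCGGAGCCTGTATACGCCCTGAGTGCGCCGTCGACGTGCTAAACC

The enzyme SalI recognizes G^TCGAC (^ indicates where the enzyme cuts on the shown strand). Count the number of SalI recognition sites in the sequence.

1

GTCGAC occurs starting at position 109.
SalI cuts at 1 site.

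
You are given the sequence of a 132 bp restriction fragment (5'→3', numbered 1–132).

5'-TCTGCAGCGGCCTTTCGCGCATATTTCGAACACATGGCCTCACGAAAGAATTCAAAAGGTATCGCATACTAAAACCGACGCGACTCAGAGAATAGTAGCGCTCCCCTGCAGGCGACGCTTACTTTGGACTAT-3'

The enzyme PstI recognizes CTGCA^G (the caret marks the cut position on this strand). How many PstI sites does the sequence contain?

2

CTGCAG occurs starting at positions 2, 106.
PstI cuts at 2 sites.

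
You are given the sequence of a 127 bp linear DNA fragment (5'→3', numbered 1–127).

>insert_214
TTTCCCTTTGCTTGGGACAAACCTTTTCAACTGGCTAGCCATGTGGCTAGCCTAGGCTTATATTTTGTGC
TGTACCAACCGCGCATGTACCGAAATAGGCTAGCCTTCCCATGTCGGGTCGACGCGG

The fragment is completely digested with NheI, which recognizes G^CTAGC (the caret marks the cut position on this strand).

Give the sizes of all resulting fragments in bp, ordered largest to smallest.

NheI sites (GCTAGC) start at positions 34, 46, 99.
NheI cuts after the first base of each site, so after positions 34, 46, 99.
Linear molecule, 3 cuts → 4 fragments:
  1–34 → 34 bp
  35–46 → 12 bp
  47–99 → 53 bp
  100–127 → 28 bp
Sorted largest to smallest: 53, 34, 28, 12 bp.

53, 34, 28, 12 bp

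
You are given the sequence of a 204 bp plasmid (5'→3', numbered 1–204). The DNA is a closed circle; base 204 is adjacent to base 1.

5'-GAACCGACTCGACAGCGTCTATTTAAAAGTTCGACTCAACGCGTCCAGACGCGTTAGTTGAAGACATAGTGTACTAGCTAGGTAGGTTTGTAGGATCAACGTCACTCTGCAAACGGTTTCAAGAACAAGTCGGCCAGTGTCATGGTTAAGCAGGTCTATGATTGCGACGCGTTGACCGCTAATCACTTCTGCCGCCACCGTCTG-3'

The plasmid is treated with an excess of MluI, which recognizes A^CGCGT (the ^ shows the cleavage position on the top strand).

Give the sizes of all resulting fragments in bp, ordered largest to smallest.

118, 76, 10 bp

MluI sites (ACGCGT) start at positions 39, 49, 167.
MluI cuts after the first base of each site, so after positions 39, 49, 167.
Circular molecule, 3 cuts → 3 fragments:
  40–49 → 10 bp
  50–167 → 118 bp
  168–204 then 1–39 → 37 + 39 = 76 bp
Sorted largest to smallest: 118, 76, 10 bp.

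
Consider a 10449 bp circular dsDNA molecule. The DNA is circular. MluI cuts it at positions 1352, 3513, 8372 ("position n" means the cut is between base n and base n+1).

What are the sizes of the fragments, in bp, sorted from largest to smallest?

Circular molecule, 3 cuts → 3 fragments:
  3513 − 1352 = 2161 bp
  8372 − 3513 = 4859 bp
  wrap: 10449 − 8372 + 1352 = 3429 bp
Sorted largest to smallest: 4859, 3429, 2161 bp.

4859, 3429, 2161 bp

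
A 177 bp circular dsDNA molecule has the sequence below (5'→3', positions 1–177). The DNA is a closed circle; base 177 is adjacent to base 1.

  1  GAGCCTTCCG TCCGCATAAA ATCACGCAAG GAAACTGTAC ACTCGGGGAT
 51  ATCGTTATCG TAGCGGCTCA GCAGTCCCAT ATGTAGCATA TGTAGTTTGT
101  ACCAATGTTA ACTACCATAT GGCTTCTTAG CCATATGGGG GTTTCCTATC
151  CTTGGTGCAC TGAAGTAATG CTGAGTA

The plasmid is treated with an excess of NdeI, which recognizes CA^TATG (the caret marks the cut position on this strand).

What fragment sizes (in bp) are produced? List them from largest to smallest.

NdeI sites (CATATG) start at positions 78, 87, 116, 132.
NdeI cuts after base 2 of each site, so after positions 79, 88, 117, 133.
Circular molecule, 4 cuts → 4 fragments:
  80–88 → 9 bp
  89–117 → 29 bp
  118–133 → 16 bp
  134–177 then 1–79 → 44 + 79 = 123 bp
Sorted largest to smallest: 123, 29, 16, 9 bp.

123, 29, 16, 9 bp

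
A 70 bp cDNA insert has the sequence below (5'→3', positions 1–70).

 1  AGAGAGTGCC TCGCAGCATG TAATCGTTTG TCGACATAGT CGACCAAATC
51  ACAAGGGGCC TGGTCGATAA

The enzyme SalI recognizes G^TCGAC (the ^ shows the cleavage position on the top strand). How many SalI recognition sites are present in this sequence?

GTCGAC occurs starting at positions 30, 39.
SalI cuts at 2 sites.

2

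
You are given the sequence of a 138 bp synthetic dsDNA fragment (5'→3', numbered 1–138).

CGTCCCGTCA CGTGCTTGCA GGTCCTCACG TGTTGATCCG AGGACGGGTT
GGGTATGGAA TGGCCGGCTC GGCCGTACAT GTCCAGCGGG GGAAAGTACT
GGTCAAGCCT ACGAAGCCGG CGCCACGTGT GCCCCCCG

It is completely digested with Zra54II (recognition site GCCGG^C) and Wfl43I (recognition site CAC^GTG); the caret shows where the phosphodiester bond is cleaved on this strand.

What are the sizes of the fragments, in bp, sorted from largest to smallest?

Zra54II sites (GCCGGC) start at positions 63, 116.
Zra54II cuts after base 5 of each site (before the last base), so after positions 67, 120.
Wfl43I sites (CACGTG) start at positions 9, 27, 124.
Wfl43I cuts after base 3 of each site, so after positions 11, 29, 126.
Combined cut positions: 11, 29, 67, 120, 126.
Linear molecule, 5 cuts → 6 fragments:
  1–11 → 11 bp
  12–29 → 18 bp
  30–67 → 38 bp
  68–120 → 53 bp
  121–126 → 6 bp
  127–138 → 12 bp
Sorted largest to smallest: 53, 38, 18, 12, 11, 6 bp.

53, 38, 18, 12, 11, 6 bp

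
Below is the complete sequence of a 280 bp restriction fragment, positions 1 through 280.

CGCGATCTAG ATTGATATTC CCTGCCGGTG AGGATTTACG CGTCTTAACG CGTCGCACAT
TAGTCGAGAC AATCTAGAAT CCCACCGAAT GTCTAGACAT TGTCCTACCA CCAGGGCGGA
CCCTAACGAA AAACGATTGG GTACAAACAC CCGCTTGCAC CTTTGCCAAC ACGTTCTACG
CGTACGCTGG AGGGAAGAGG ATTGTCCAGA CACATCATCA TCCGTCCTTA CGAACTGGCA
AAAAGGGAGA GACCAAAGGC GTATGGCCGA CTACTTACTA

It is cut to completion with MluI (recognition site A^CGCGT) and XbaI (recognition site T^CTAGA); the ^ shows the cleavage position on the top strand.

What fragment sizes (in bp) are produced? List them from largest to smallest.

102, 86, 32, 25, 19, 10, 6 bp

MluI sites (ACGCGT) start at positions 38, 48, 178.
MluI cuts after the first base of each site, so after positions 38, 48, 178.
XbaI sites (TCTAGA) start at positions 6, 73, 92.
XbaI cuts after the first base of each site, so after positions 6, 73, 92.
Combined cut positions: 6, 38, 48, 73, 92, 178.
Linear molecule, 6 cuts → 7 fragments:
  1–6 → 6 bp
  7–38 → 32 bp
  39–48 → 10 bp
  49–73 → 25 bp
  74–92 → 19 bp
  93–178 → 86 bp
  179–280 → 102 bp
Sorted largest to smallest: 102, 86, 32, 25, 19, 10, 6 bp.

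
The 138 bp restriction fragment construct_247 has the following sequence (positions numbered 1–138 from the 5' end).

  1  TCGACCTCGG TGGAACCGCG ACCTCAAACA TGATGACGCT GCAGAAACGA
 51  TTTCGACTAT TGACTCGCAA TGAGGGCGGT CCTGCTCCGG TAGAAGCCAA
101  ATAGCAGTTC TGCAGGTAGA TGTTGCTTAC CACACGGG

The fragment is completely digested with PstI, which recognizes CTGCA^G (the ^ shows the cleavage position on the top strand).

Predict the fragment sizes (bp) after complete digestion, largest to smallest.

71, 43, 24 bp

PstI sites (CTGCAG) start at positions 39, 110.
PstI cuts after base 5 of each site (before the last base), so after positions 43, 114.
Linear molecule, 2 cuts → 3 fragments:
  1–43 → 43 bp
  44–114 → 71 bp
  115–138 → 24 bp
Sorted largest to smallest: 71, 43, 24 bp.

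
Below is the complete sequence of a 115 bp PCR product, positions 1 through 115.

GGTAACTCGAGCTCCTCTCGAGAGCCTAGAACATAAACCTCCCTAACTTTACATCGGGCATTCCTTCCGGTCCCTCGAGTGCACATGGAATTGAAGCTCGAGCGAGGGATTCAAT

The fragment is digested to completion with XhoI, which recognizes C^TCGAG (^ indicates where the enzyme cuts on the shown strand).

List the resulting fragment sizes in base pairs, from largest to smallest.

57, 23, 18, 11, 6 bp

XhoI sites (CTCGAG) start at positions 6, 17, 74, 97.
XhoI cuts after the first base of each site, so after positions 6, 17, 74, 97.
Linear molecule, 4 cuts → 5 fragments:
  1–6 → 6 bp
  7–17 → 11 bp
  18–74 → 57 bp
  75–97 → 23 bp
  98–115 → 18 bp
Sorted largest to smallest: 57, 23, 18, 11, 6 bp.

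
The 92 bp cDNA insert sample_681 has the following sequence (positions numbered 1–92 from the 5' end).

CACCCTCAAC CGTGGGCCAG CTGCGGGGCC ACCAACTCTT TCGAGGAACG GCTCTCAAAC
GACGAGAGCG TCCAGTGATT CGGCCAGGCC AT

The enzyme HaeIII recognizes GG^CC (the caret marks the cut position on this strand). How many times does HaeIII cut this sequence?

GGCC occurs starting at positions 15, 27, 82, 87.
HaeIII cuts at 4 sites.

4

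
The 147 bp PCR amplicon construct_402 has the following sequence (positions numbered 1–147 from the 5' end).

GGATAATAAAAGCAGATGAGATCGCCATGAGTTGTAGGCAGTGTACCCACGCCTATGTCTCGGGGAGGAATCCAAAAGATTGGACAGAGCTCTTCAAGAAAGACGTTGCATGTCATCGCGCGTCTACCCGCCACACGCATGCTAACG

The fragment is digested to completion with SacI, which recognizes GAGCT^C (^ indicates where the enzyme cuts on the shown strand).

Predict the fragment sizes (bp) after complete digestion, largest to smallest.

The SacI site (GAGCTC) starts at position 87.
SacI cuts after base 5 of each site (before the last base), so after position 91.
Linear molecule, 1 cut → 2 fragments:
  1–91 → 91 bp
  92–147 → 56 bp
Sorted largest to smallest: 91, 56 bp.

91, 56 bp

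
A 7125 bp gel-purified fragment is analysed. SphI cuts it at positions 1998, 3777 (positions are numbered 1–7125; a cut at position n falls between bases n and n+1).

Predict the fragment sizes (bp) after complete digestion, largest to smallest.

3348, 1998, 1779 bp

Linear molecule, 2 cuts → 3 fragments:
  1998 − 0 = 1998 bp
  3777 − 1998 = 1779 bp
  7125 − 3777 = 3348 bp
Sorted largest to smallest: 3348, 1998, 1779 bp.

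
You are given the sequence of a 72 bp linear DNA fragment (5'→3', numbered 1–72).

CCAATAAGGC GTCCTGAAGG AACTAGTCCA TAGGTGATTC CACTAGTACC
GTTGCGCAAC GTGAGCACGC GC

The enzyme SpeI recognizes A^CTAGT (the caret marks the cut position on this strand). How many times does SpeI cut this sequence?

ACTAGT occurs starting at positions 22, 42.
SpeI cuts at 2 sites.

2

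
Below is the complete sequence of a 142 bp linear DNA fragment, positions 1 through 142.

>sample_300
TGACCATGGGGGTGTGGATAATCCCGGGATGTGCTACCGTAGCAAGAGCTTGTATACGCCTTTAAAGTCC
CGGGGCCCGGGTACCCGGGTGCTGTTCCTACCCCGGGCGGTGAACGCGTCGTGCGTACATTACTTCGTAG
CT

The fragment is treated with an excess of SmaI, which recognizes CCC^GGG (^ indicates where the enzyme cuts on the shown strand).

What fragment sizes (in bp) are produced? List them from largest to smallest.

46, 38, 25, 18, 8, 7 bp

SmaI sites (CCCGGG) start at positions 23, 69, 76, 84, 102.
SmaI cuts after base 3 of each site, so after positions 25, 71, 78, 86, 104.
Linear molecule, 5 cuts → 6 fragments:
  1–25 → 25 bp
  26–71 → 46 bp
  72–78 → 7 bp
  79–86 → 8 bp
  87–104 → 18 bp
  105–142 → 38 bp
Sorted largest to smallest: 46, 38, 25, 18, 8, 7 bp.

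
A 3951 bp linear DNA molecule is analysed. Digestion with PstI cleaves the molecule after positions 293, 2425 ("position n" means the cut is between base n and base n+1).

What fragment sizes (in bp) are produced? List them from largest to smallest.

Linear molecule, 2 cuts → 3 fragments:
  293 − 0 = 293 bp
  2425 − 293 = 2132 bp
  3951 − 2425 = 1526 bp
Sorted largest to smallest: 2132, 1526, 293 bp.

2132, 1526, 293 bp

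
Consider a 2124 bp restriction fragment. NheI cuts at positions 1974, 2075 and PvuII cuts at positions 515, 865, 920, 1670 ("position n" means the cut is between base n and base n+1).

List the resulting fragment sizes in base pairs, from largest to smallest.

750, 515, 350, 304, 101, 55, 49 bp

Combined cut positions (sorted): 515, 865, 920, 1670, 1974, 2075.
Linear molecule, 6 cuts → 7 fragments:
  515 − 0 = 515 bp
  865 − 515 = 350 bp
  920 − 865 = 55 bp
  1670 − 920 = 750 bp
  1974 − 1670 = 304 bp
  2075 − 1974 = 101 bp
  2124 − 2075 = 49 bp
Sorted largest to smallest: 750, 515, 350, 304, 101, 55, 49 bp.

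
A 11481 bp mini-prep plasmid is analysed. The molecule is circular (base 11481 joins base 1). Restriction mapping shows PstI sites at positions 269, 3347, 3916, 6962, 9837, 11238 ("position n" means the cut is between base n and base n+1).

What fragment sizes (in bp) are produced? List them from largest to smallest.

Circular molecule, 6 cuts → 6 fragments:
  3347 − 269 = 3078 bp
  3916 − 3347 = 569 bp
  6962 − 3916 = 3046 bp
  9837 − 6962 = 2875 bp
  11238 − 9837 = 1401 bp
  wrap: 11481 − 11238 + 269 = 512 bp
Sorted largest to smallest: 3078, 3046, 2875, 1401, 569, 512 bp.

3078, 3046, 2875, 1401, 569, 512 bp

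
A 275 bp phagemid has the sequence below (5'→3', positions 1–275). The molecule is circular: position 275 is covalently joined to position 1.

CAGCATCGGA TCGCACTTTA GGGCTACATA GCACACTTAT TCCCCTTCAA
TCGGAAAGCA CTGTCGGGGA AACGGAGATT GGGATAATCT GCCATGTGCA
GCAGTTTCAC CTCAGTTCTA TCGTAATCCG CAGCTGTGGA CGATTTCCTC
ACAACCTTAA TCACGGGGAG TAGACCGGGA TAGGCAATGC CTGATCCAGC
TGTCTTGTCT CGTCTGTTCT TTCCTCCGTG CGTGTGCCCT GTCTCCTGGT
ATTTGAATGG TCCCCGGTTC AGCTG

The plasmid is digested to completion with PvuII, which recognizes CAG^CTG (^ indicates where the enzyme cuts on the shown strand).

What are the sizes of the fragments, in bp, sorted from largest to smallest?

PvuII sites (CAGCTG) start at positions 131, 197, 270.
PvuII cuts after base 3 of each site, so after positions 133, 199, 272.
Circular molecule, 3 cuts → 3 fragments:
  134–199 → 66 bp
  200–272 → 73 bp
  273–275 then 1–133 → 3 + 133 = 136 bp
Sorted largest to smallest: 136, 73, 66 bp.

136, 73, 66 bp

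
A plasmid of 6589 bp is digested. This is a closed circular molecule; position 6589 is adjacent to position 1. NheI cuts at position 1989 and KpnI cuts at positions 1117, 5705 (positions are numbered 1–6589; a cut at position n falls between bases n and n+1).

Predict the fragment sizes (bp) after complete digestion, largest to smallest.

Combined cut positions (sorted): 1117, 1989, 5705.
Circular molecule, 3 cuts → 3 fragments:
  1989 − 1117 = 872 bp
  5705 − 1989 = 3716 bp
  wrap: 6589 − 5705 + 1117 = 2001 bp
Sorted largest to smallest: 3716, 2001, 872 bp.

3716, 2001, 872 bp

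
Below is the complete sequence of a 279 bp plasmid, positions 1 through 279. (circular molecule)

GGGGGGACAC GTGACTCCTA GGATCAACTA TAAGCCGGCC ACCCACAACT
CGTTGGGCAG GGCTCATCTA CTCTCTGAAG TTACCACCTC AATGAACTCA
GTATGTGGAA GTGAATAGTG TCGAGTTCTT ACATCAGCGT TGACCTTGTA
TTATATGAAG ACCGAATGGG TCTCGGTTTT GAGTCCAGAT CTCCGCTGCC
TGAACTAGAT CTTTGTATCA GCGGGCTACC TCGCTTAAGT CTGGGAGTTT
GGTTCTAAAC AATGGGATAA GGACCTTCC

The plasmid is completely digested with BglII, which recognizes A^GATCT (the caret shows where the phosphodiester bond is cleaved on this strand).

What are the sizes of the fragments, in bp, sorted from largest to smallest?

259, 20 bp

BglII sites (AGATCT) start at positions 187, 207.
BglII cuts after the first base of each site, so after positions 187, 207.
Circular molecule, 2 cuts → 2 fragments:
  188–207 → 20 bp
  208–279 then 1–187 → 72 + 187 = 259 bp
Sorted largest to smallest: 259, 20 bp.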